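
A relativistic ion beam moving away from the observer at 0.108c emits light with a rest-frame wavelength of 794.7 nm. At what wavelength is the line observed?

885.7 nm

Relativistic Doppler for wavelength: λ' = λ₀ · √((1 + β)/(1 − β)).
λ' = 794.7 × √(1.1080/0.8920) = 794.7 × 1.11452 ≈ 885.7 nm.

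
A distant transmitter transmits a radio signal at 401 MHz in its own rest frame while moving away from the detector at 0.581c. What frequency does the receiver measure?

206.4 MHz

Relativistic Doppler for frequency: f' = f₀ · √((1 − β)/(1 + β)).
f' = 401 × √(0.4190/1.5810) = 401 × 0.51480 ≈ 206.4 MHz.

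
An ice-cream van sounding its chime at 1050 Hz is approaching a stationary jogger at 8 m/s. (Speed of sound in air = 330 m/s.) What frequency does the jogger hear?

1076 Hz

With the source moving toward a stationary observer, f' = f · v/(v − v_s).
f' = 1050 × 330/(330 − 8) = 1050 × 330/322 ≈ 1076 Hz.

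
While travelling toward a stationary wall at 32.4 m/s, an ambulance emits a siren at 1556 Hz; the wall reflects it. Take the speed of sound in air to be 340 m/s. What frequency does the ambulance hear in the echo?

1884 Hz

The wall receives the sound from a moving source: f₁ = f₀ · v/(v − v_e) = 1556 × 340/307.6 ≈ 1720 Hz.
On the return leg the ambulance is a moving observer: f₂ = f₁ · (v + v_e)/v = 1720 × 372.4/340 ≈ 1884 Hz.
Equivalently f₂ = f₀ · (v + v_e)/(v − v_e).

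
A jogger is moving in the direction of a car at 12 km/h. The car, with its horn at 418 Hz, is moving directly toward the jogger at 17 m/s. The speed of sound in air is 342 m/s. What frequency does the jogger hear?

444 Hz

12 km/h = 3.333 m/s.
With source approaching and observer approaching, f' = f · (v + v_o)/(v − v_s).
f' = 418 × (342 + 3.333)/(342 − 17) = 418 × 345.33/325 ≈ 444 Hz.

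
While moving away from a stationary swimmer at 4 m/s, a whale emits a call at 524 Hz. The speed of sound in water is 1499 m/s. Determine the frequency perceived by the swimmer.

Moving source, stationary observer: f' = f · v/(v + v_s) since the source is receding.
f' = 524 × 1499/(1499 + 4) = 524 × 1499/1503 ≈ 523 Hz.

523 Hz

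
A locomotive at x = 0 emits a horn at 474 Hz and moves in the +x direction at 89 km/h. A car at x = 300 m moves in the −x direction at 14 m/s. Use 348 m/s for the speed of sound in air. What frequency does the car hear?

89 km/h = 24.72 m/s.
The observer lies on the +x side, so the source is heading toward the observer and the observer is heading toward the source.
Both move, so f' = f · (v + v_o)/(v − v_s).
f' = 474 × (348 + 14)/(348 − 24.72) = 474 × 362/323.28 ≈ 531 Hz.

531 Hz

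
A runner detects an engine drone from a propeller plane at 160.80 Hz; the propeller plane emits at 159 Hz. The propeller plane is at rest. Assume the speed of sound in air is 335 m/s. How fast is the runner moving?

3.8 m/s

f' > f, so the runner is approaching.
f' = f · (v + v_o)/v ⇒ v_o = v · |f'/f − 1|.
v_o = 335 × |160.80/159 − 1| = 335 × 0.01132 ≈ 3.8 m/s.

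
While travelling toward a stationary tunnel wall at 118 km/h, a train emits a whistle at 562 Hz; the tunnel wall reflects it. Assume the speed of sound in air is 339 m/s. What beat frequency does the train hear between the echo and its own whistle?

120 Hz

118 km/h = 32.78 m/s.
The tunnel wall receives the sound from a moving source: f₁ = f₀ · v/(v − v_e) = 562 × 339/306.22 ≈ 622.2 Hz.
On the return leg the train is a moving observer: f₂ = f₁ · (v + v_e)/v = 622.2 × 371.78/339 ≈ 682.3 Hz.
Equivalently f₂ = f₀ · (v + v_e)/(v − v_e).
Beat against the emitted tone: |f₂ − f₀| = 2v_e·f₀/(v − v_e) = 2 × 32.78 × 562/306.22 ≈ 120 Hz.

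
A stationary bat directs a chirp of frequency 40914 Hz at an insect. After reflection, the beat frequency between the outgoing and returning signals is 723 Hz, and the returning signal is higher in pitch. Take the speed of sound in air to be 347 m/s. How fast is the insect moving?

3.0 m/s

Double Doppler shift off a moving reflector: f₂ = f₀ · (v + u)/(v − u) (u > 0 toward emitter).
Returning signal is higher, so f₂ = f₀ + Δf = 40914 + 723 = 41637 Hz.
Rearranging, u = v · (f₂ − f₀)/(f₂ + f₀) = 347 × 723/82551 ≈ 3.0 m/s.
So the insect is moving at 3.0 m/s toward the emitter.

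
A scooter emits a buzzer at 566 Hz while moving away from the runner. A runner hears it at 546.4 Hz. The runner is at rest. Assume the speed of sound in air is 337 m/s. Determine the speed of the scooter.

f' = f · v/(v + v_s) ⇒ v_s = v · |1 − f/f'|.
v_s = 337 × |1 − 566/546.4| = 337 × 0.03587 ≈ 12.1 m/s.

12.1 m/s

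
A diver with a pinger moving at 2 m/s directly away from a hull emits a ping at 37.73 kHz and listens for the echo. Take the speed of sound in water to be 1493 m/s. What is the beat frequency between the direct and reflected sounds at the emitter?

101 Hz

The hull receives the sound from a moving source: f₁ = f₀ · v/(v + v_e) = 37.73 × 1493/1495 ≈ 37.6795 kHz.
On the return leg the diver with a pinger is a moving observer: f₂ = f₁ · (v − v_e)/v = 37.6795 × 1491/1493 ≈ 37.6291 kHz.
Beat against the emitted tone (with f₀ = 37730 Hz): |f₂ − f₀| = 2v_e·f₀/(v + v_e) = 2 × 2 × 37730/1495 ≈ 101 Hz.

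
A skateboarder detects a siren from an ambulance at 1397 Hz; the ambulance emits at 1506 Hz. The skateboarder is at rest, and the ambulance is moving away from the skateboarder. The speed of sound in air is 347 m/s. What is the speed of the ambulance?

f' = f · v/(v + v_s) ⇒ v_s = v · |1 − f/f'|.
v_s = 347 × |1 − 1506/1397| = 347 × 0.07802 ≈ 27 m/s.

27 m/s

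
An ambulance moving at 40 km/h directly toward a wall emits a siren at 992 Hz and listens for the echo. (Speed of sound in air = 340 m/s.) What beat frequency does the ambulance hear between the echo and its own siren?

40 km/h = 11.11 m/s.
The wall receives the sound from a moving source: f₁ = f₀ · v/(v − v_e) = 992 × 340/328.89 ≈ 1025.5 Hz.
On the return leg the ambulance is a moving observer: f₂ = f₁ · (v + v_e)/v = 1025.5 × 351.11/340 ≈ 1059.0 Hz.
Equivalently f₂ = f₀ · (v + v_e)/(v − v_e).
Beat against the emitted tone: |f₂ − f₀| = 2v_e·f₀/(v − v_e) = 2 × 11.11 × 992/328.89 ≈ 67 Hz.

67 Hz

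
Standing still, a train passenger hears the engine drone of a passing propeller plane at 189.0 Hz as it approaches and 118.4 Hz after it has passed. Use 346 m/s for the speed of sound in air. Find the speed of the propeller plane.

79 m/s

f₁/f₂ = (v + v_s)/(v − v_s), so v_s = v · (f₁ − f₂)/(f₁ + f₂).
v_s = 346 × (189.0 − 118.4)/(189.0 + 118.4) = 346 × 70.6/307.4 ≈ 79 m/s.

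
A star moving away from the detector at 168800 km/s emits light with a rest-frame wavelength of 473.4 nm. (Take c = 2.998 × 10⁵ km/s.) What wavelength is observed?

β = v/c = 168800/299800 = 0.5630.
Relativistic Doppler for wavelength: λ' = λ₀ · √((1 + β)/(1 − β)).
λ' = 473.4 × √(1.5630/0.4370) = 473.4 × 1.89132 ≈ 895.4 nm.

895.4 nm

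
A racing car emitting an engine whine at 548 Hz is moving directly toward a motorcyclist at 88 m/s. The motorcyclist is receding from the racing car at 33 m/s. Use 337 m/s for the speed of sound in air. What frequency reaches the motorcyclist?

General Doppler shift: f' = f · (v − v_o)/(v − v_s).
f' = 548 × (337 − 33)/(337 − 88) = 548 × 304/249 ≈ 669 Hz.

669 Hz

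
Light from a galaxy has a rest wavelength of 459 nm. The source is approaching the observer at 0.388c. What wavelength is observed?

Relativistic Doppler for wavelength: λ' = λ₀ · √((1 − β)/(1 + β)).
λ' = 459 × √(0.6120/1.3880) = 459 × 0.66402 ≈ 304.8 nm.

304.8 nm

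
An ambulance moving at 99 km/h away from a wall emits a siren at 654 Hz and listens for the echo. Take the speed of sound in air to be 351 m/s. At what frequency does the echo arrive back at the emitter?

99 km/h = 27.5 m/s.
The wall receives the sound from a moving source: f₁ = f₀ · v/(v + v_e) = 654 × 351/378.5 ≈ 606 Hz.
On the return leg the ambulance is a moving observer: f₂ = f₁ · (v − v_e)/v = 606 × 323.5/351 ≈ 559 Hz.

559 Hz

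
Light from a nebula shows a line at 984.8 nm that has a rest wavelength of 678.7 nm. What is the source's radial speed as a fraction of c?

0.356

λ'/λ₀ = 1.4510 > 1 (redshift), so the source is receding.
λ'/λ₀ = √((1 + β)/(1 − β)) for a receding source ⇒ β = (r² − 1)/(r² + 1) with r = λ'/λ₀.
β = (2.1054 − 1)/(2.1054 + 1) ≈ 0.356.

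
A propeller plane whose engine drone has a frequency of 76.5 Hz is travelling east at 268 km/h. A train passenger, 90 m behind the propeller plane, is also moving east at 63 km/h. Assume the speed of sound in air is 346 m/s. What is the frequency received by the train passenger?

66 Hz

268 km/h = 74.44 m/s; 63 km/h = 17.5 m/s.
The train passenger is behind, so the propeller plane is moving away from it while the train passenger is moving toward the propeller plane.
Both move, so f' = f · (v + v_o)/(v + v_s).
f' = 76.5 × (346 + 17.5)/(346 + 74.44) = 76.5 × 363.5/420.44 ≈ 66 Hz.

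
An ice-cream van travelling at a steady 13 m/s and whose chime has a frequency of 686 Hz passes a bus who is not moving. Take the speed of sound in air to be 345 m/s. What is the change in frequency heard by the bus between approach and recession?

Approaching: f₁ = f · v/(v − v_s) = 686 × 345/332 ≈ 712.9 Hz.
Receding: f₂ = f · v/(v + v_s) = 686 × 345/358 ≈ 661.1 Hz.
Drop: f₁ − f₂ = 2f·v·v_s/(v² − v_s²) = 2 × 686 × 345 × 13/(345² − 13²) ≈ 51.8 Hz.

51.8 Hz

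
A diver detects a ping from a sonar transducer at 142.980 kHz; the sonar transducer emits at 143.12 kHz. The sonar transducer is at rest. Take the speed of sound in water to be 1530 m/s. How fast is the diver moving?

f' < f, so the diver is receding.
f' = f · (v − v_o)/v ⇒ v_o = v · |f'/f − 1|.
v_o = 1530 × |142.980/143.12 − 1| = 1530 × 0.0009782 ≈ 1.50 m/s.

1.50 m/s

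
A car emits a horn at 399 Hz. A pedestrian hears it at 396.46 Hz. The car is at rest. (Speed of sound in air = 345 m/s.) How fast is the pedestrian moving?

2.20 m/s

f' < f, so the pedestrian is receding.
f' = f · (v − v_o)/v ⇒ v_o = v · |f'/f − 1|.
v_o = 345 × |396.46/399 − 1| = 345 × 0.006366 ≈ 2.20 m/s.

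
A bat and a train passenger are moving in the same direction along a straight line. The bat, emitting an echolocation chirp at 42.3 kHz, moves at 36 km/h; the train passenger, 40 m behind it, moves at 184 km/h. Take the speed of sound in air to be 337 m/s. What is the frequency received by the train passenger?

47.3 kHz

36 km/h = 10 m/s; 184 km/h = 51.11 m/s.
The train passenger is behind, so the bat is moving away from it while the train passenger is moving toward the bat.
With source receding and observer approaching, f' = f · (v + v_o)/(v + v_s).
f' = 42.3 × (337 + 51.11)/(337 + 10) = 42.3 × 388.11/347 ≈ 47.3 kHz.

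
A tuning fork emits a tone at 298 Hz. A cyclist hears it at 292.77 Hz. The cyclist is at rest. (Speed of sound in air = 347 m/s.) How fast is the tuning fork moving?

6.2 m/s

f' < f, so the tuning fork is receding.
f' = f · v/(v + v_s) ⇒ v_s = v · |1 − f/f'|.
v_s = 347 × |1 − 298/292.77| = 347 × 0.01786 ≈ 6.2 m/s.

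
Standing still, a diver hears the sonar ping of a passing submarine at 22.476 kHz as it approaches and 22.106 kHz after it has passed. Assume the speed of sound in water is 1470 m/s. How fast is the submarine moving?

f₁/f₂ = (v + v_s)/(v − v_s), so v_s = v · (f₁ − f₂)/(f₁ + f₂).
v_s = 1470 × (22.476 − 22.106)/(22.476 + 22.106) = 1470 × 0.370/44.582 ≈ 12.2 m/s.

12.2 m/s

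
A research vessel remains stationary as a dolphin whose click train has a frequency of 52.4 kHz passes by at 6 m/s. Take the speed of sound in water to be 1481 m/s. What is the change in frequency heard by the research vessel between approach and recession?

0.425 kHz

Approaching: f₁ = f · v/(v − v_s) = 52.4 × 1481/1475 ≈ 52.613 kHz.
Receding: f₂ = f · v/(v + v_s) = 52.4 × 1481/1487 ≈ 52.189 kHz.
Drop: f₁ − f₂ = 2f·v·v_s/(v² − v_s²) = 2 × 52.4 × 1481 × 6/(1481² − 6²) ≈ 0.425 kHz.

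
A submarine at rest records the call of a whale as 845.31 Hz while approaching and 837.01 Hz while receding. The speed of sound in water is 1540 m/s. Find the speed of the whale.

f₁/f₂ = (v + v_s)/(v − v_s), so v_s = v · (f₁ − f₂)/(f₁ + f₂).
v_s = 1540 × (845.31 − 837.01)/(845.31 + 837.01) = 1540 × 8.30/1682.32 ≈ 7.6 m/s.

7.6 m/s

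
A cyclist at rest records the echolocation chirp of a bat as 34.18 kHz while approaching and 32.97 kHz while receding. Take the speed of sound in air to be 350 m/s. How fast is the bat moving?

f₁/f₂ = (v + v_s)/(v − v_s), so v_s = v · (f₁ − f₂)/(f₁ + f₂).
v_s = 350 × (34.18 − 32.97)/(34.18 + 32.97) = 350 × 1.21/67.15 ≈ 6.3 m/s.

6.3 m/s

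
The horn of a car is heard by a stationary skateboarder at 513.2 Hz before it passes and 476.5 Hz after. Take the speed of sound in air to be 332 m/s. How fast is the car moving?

f₁/f₂ = (v + v_s)/(v − v_s), so v_s = v · (f₁ − f₂)/(f₁ + f₂).
v_s = 332 × (513.2 − 476.5)/(513.2 + 476.5) = 332 × 36.7/989.7 ≈ 12.3 m/s.

12.3 m/s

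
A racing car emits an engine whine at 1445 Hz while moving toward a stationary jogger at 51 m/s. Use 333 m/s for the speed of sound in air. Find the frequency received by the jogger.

1706 Hz

With the source moving toward a stationary observer, f' = f · v/(v − v_s).
f' = 1445 × 333/(333 − 51) = 1445 × 333/282 ≈ 1706 Hz.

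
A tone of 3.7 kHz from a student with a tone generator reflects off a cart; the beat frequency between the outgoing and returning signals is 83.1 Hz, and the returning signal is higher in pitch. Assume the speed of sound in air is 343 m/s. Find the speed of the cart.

3.8 m/s

Double Doppler shift off a moving reflector: f₂ = f₀ · (v + u)/(v − u) (u > 0 toward emitter).
Returning signal is higher, so f₂ = f₀ + Δf = 3700 + 83.1 = 3783.1 Hz.
Rearranging, u = v · (f₂ − f₀)/(f₂ + f₀) = 343 × 83.1/7483.1 ≈ 3.8 m/s.
So the cart is moving at 3.8 m/s toward the emitter.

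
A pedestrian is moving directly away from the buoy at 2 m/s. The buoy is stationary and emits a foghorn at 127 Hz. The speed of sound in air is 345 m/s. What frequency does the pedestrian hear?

Only the observer moves, away from the source, so f' = f · (v − v_o)/v.
f' = 127 × (345 − 2)/345 = 127 × 343/345 ≈ 126 Hz.

126 Hz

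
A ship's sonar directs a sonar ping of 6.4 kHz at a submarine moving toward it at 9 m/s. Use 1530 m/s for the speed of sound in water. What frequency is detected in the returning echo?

The submarine first receives the wave as a moving observer: f₁ = f₀ · (v + u)/v = 6.4 × (1530 + 9)/1530 ≈ 6.44 kHz.
On reflection it acts as a source moving toward the stationary detector: f₂ = f₁ · v/(v − u) = 6.44 × 1530/1521 ≈ 6.48 kHz.
Equivalently f₂ = f₀ · (v + u)/(v − u).

6.48 kHz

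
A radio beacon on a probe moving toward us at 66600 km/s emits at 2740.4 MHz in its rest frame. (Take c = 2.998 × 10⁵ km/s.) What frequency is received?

3435.0 MHz

β = v/c = 66600/299800 = 0.2221.
Relativistic Doppler for frequency: f' = f₀ · √((1 + β)/(1 − β)).
f' = 2740.4 × √(1.2221/0.7779) = 2740.4 × 1.25347 ≈ 3435.0 MHz.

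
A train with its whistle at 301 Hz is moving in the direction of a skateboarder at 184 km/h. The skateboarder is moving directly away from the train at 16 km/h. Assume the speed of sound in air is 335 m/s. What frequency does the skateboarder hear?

350 Hz

184 km/h = 51.11 m/s; 16 km/h = 4.444 m/s.
Both move, so f' = f · (v − v_o)/(v − v_s).
f' = 301 × (335 − 4.444)/(335 − 51.11) = 301 × 330.56/283.89 ≈ 350 Hz.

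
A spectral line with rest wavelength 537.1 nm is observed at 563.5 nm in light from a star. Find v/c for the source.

0.048

λ'/λ₀ = 1.0492 > 1 (redshift), so the source is receding.
λ'/λ₀ = √((1 + β)/(1 − β)) for a receding source ⇒ β = (r² − 1)/(r² + 1) with r = λ'/λ₀.
β = (1.1007 − 1)/(1.1007 + 1) ≈ 0.048.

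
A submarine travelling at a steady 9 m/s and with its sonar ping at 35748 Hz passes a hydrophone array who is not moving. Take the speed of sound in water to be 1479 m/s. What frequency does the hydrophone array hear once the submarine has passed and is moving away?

Receding: f₂ = f · v/(v + v_s) = 35748 × 1479/1488 ≈ 35532 Hz.

35532 Hz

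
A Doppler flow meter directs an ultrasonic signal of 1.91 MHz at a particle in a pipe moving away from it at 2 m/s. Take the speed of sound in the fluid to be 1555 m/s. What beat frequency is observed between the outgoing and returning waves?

4907 Hz

The particle in a pipe first receives the wave as a moving observer: f₁ = f₀ · (v − u)/v = 1.91 × (1555 − 2)/1555 ≈ 1.90754 MHz.
On reflection it acts as a source moving away from the stationary detector: f₂ = f₁ · v/(v + u) = 1.90754 × 1555/1557 ≈ 1.90509 MHz.
Beat frequency (with f₀ = 1910000 Hz): |f₂ − f₀| = 2u·f₀/(v + u) = 2 × 2 × 1910000/1557 ≈ 4907 Hz.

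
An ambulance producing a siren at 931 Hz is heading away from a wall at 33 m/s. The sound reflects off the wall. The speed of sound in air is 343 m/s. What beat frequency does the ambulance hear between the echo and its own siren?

The wall receives the sound from a moving source: f₁ = f₀ · v/(v + v_e) = 931 × 343/376 ≈ 849.3 Hz.
On the return leg the ambulance is a moving observer: f₂ = f₁ · (v − v_e)/v = 849.3 × 310/343 ≈ 767.6 Hz.
Equivalently f₂ = f₀ · (v − v_e)/(v + v_e).
Beat against the emitted tone: |f₂ − f₀| = 2v_e·f₀/(v + v_e) = 2 × 33 × 931/376 ≈ 163 Hz.

163 Hz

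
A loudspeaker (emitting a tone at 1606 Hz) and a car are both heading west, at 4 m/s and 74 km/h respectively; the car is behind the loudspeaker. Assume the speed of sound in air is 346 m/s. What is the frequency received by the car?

1682 Hz

74 km/h = 20.56 m/s.
The car is behind, so the loudspeaker is moving away from it while the car is moving toward the loudspeaker.
With source receding and observer approaching, f' = f · (v + v_o)/(v + v_s).
f' = 1606 × (346 + 20.56)/(346 + 4) = 1606 × 366.56/350 ≈ 1682 Hz.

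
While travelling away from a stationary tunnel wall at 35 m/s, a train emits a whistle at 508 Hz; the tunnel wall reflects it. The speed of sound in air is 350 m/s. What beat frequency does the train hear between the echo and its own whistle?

92 Hz

The tunnel wall receives the sound from a moving source: f₁ = f₀ · v/(v + v_e) = 508 × 350/385 ≈ 461.8 Hz.
On the return leg the train is a moving observer: f₂ = f₁ · (v − v_e)/v = 461.8 × 315/350 ≈ 415.6 Hz.
Equivalently f₂ = f₀ · (v − v_e)/(v + v_e).
Beat against the emitted tone: |f₂ − f₀| = 2v_e·f₀/(v + v_e) = 2 × 35 × 508/385 ≈ 92 Hz.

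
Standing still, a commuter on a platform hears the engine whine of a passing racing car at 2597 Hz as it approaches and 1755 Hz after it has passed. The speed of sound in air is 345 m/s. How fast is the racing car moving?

f₁/f₂ = (v + v_s)/(v − v_s), so v_s = v · (f₁ − f₂)/(f₁ + f₂).
v_s = 345 × (2597 − 1755)/(2597 + 1755) = 345 × 842/4352 ≈ 67 m/s.

67 m/s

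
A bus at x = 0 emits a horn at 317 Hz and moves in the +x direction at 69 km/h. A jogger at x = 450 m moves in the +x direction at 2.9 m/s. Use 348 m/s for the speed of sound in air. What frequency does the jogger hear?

69 km/h = 19.17 m/s.
The observer lies on the +x side, so the source is heading toward the observer and the observer is heading away from the source.
With source approaching and observer receding, f' = f · (v − v_o)/(v − v_s).
f' = 317 × (348 − 2.9)/(348 − 19.17) = 317 × 345.1/328.83 ≈ 333 Hz.

333 Hz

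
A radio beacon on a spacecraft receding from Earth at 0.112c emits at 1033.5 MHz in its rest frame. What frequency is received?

Relativistic Doppler for frequency: f' = f₀ · √((1 − β)/(1 + β)).
f' = 1033.5 × √(0.8880/1.1120) = 1033.5 × 0.89362 ≈ 923.6 MHz.

923.6 MHz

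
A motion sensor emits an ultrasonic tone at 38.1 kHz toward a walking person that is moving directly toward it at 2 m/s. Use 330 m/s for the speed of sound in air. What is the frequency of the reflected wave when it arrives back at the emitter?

38.6 kHz

The walking person first receives the wave as a moving observer: f₁ = f₀ · (v + u)/v = 38.1 × (330 + 2)/330 ≈ 38.3 kHz.
The reflection then acts as a moving source: f₂ = f₁ · v/(v − u) ≈ 38.6 kHz.
Equivalently f₂ = f₀ · (v + u)/(v − u).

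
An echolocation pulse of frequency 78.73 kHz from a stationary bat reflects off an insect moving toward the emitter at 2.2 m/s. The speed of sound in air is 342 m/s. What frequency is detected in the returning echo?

79.7 kHz

The insect first receives the wave as a moving observer: f₁ = f₀ · (v + u)/v = 78.73 × (342 + 2.2)/342 ≈ 79.2 kHz.
On reflection it acts as a source moving toward the stationary detector: f₂ = f₁ · v/(v − u) = 79.2 × 342/339.8 ≈ 79.7 kHz.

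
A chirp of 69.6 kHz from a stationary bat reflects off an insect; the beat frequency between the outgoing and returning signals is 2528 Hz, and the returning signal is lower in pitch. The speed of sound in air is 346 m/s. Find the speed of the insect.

Double Doppler shift off a moving reflector: f₂ = f₀ · (v + u)/(v − u) (u > 0 toward emitter).
Returning signal is lower, so f₂ = f₀ − Δf = 69600 − 2528 = 67072 Hz.
Rearranging, u = v · (f₂ − f₀)/(f₂ + f₀) = 346 × -2528/136672 ≈ -6.4 m/s.
So the insect is moving at 6.4 m/s away from the emitter.

6.4 m/s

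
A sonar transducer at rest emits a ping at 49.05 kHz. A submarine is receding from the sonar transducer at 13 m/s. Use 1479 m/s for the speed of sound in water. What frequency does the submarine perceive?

Only the observer moves, away from the source, so f' = f · (v − v_o)/v.
f' = 49.05 × (1479 − 13)/1479 = 49.05 × 1466/1479 ≈ 48.6 kHz.

48.6 kHz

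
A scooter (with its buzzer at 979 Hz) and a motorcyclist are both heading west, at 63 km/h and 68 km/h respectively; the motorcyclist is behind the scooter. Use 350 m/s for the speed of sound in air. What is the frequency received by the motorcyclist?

983 Hz

63 km/h = 17.5 m/s; 68 km/h = 18.89 m/s.
The motorcyclist is behind, so the scooter is moving away from it while the motorcyclist is moving toward the scooter.
Both move, so f' = f · (v + v_o)/(v + v_s).
f' = 979 × (350 + 18.89)/(350 + 17.5) = 979 × 368.89/367.5 ≈ 983 Hz.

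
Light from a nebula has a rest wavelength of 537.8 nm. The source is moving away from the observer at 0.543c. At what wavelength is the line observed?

Relativistic Doppler for wavelength: λ' = λ₀ · √((1 + β)/(1 − β)).
λ' = 537.8 × √(1.5430/0.4570) = 537.8 × 1.83749 ≈ 988.2 nm.

988.2 nm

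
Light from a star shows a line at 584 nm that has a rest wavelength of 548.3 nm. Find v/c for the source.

0.063

λ'/λ₀ = 1.0651 > 1 (redshift), so the source is receding.
λ'/λ₀ = √((1 + β)/(1 − β)) for a receding source ⇒ β = (r² − 1)/(r² + 1) with r = λ'/λ₀.
β = (1.1345 − 1)/(1.1345 + 1) ≈ 0.063.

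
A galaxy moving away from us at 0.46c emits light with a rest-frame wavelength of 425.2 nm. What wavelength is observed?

Relativistic Doppler for wavelength: λ' = λ₀ · √((1 + β)/(1 − β)).
λ' = 425.2 × √(1.4600/0.5400) = 425.2 × 1.64429 ≈ 699.2 nm.

699.2 nm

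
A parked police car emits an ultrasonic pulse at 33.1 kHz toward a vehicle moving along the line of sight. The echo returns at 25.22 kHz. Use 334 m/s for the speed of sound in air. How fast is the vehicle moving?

Double Doppler shift off a moving reflector: f₂ = f₀ · (v + u)/(v − u) (u > 0 toward emitter).
Rearranging, u = v · (f₂ − f₀)/(f₂ + f₀) = 334 × -7.88/58.32 ≈ -45 m/s.
So the vehicle is moving at 45 m/s away from the emitter.

45 m/s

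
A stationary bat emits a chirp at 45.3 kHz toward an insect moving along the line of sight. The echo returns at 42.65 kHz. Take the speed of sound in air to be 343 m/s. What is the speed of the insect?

Double Doppler shift off a moving reflector: f₂ = f₀ · (v + u)/(v − u) (u > 0 toward emitter).
Rearranging, u = v · (f₂ − f₀)/(f₂ + f₀) = 343 × -2.65/87.95 ≈ -10.3 m/s.
So the insect is moving at 10.3 m/s away from the emitter.

10.3 m/s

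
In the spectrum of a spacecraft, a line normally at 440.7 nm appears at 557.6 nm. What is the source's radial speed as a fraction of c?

0.231c

λ'/λ₀ = 1.2653 > 1 (redshift), so the source is receding.
λ'/λ₀ = √((1 + β)/(1 − β)) for a receding source ⇒ β = (r² − 1)/(r² + 1) with r = λ'/λ₀.
β = (1.6009 − 1)/(1.6009 + 1) ≈ 0.231.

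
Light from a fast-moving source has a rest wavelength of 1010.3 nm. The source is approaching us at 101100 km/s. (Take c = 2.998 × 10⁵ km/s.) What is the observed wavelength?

β = v/c = 101100/299800 = 0.3372.
Relativistic Doppler for wavelength: λ' = λ₀ · √((1 − β)/(1 + β)).
λ' = 1010.3 × √(0.6628/1.3372) = 1010.3 × 0.70401 ≈ 711.3 nm.

711.3 nm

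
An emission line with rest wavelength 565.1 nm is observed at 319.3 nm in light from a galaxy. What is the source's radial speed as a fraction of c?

λ'/λ₀ = 0.5650 < 1 (blueshift), so the source is approaching.
λ'/λ₀ = √((1 − β)/(1 + β)) for an approaching source ⇒ β = (1 − r²)/(1 + r²) with r = λ'/λ₀.
β = (1 − 0.3193)/(1 + 0.3193) ≈ 0.516.

0.516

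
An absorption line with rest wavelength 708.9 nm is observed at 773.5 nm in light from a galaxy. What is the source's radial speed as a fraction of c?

λ'/λ₀ = 1.0911 > 1 (redshift), so the source is receding.
λ'/λ₀ = √((1 + β)/(1 − β)) for a receding source ⇒ β = (r² − 1)/(r² + 1) with r = λ'/λ₀.
β = (1.1906 − 1)/(1.1906 + 1) ≈ 0.087.

0.087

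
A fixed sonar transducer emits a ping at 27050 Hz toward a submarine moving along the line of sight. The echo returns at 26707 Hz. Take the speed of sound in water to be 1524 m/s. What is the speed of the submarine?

9.7 m/s

Double Doppler shift off a moving reflector: f₂ = f₀ · (v + u)/(v − u) (u > 0 toward emitter).
Rearranging, u = v · (f₂ − f₀)/(f₂ + f₀) = 1524 × -343/53757 ≈ -9.7 m/s.
So the submarine is moving at 9.7 m/s away from the emitter.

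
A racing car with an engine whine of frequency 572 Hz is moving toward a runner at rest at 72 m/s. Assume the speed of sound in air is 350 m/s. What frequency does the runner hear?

720 Hz

With the source moving toward a stationary observer, f' = f · v/(v − v_s).
f' = 572 × 350/(350 − 72) = 572 × 350/278 ≈ 720 Hz.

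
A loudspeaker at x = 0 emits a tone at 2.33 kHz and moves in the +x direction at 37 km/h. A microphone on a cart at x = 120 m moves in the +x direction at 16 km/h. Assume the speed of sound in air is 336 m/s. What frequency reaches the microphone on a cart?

2.37 kHz

37 km/h = 10.28 m/s; 16 km/h = 4.444 m/s.
The observer lies on the +x side, so the source is heading toward the observer and the observer is heading away from the source.
General Doppler shift: f' = f · (v − v_o)/(v − v_s).
f' = 2.33 × (336 − 4.444)/(336 − 10.28) = 2.33 × 331.56/325.72 ≈ 2.37 kHz.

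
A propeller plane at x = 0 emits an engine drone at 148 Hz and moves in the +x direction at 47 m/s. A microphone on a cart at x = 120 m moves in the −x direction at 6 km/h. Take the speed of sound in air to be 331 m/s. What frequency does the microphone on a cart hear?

173 Hz

6 km/h = 1.667 m/s.
The observer lies on the +x side, so the source is heading toward the observer and the observer is heading toward the source.
Both move, so f' = f · (v + v_o)/(v − v_s).
f' = 148 × (331 + 1.667)/(331 − 47) = 148 × 332.67/284 ≈ 173 Hz.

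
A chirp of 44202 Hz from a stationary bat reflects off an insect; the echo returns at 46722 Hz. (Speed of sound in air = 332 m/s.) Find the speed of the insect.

9.2 m/s

Double Doppler shift off a moving reflector: f₂ = f₀ · (v + u)/(v − u) (u > 0 toward emitter).
Rearranging, u = v · (f₂ − f₀)/(f₂ + f₀) = 332 × 2520/90924 ≈ 9.2 m/s.
So the insect is moving at 9.2 m/s toward the emitter.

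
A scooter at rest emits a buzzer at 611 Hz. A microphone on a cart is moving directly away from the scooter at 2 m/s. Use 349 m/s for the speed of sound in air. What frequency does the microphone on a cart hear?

Only the observer moves, away from the source, so f' = f · (v − v_o)/v.
f' = 611 × (349 − 2)/349 = 611 × 347/349 ≈ 607 Hz.

607 Hz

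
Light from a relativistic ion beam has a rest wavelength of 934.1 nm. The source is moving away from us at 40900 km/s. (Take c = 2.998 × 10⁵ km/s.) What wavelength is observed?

β = v/c = 40900/299800 = 0.1364.
Relativistic Doppler for wavelength: λ' = λ₀ · √((1 + β)/(1 − β)).
λ' = 934.1 × √(1.1364/0.8636) = 934.1 × 1.14715 ≈ 1071.6 nm.

1071.6 nm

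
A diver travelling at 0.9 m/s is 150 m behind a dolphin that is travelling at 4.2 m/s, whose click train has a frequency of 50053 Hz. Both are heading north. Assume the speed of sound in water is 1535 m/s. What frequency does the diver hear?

49946 Hz

The diver is behind, so the dolphin is moving away from it while the diver is moving toward the dolphin.
General Doppler shift: f' = f · (v + v_o)/(v + v_s).
f' = 50053 × (1535 + 0.9)/(1535 + 4.2) = 50053 × 1535.9/1539.2 ≈ 49946 Hz.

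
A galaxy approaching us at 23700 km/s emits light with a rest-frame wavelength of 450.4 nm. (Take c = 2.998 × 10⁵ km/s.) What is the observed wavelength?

β = v/c = 23700/299800 = 0.0791.
Relativistic Doppler for wavelength: λ' = λ₀ · √((1 − β)/(1 + β)).
λ' = 450.4 × √(0.9209/1.0791) = 450.4 × 0.92384 ≈ 416.1 nm.

416.1 nm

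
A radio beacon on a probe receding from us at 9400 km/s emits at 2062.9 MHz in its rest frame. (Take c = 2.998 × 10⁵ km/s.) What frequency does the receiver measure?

β = v/c = 9400/299800 = 0.0314.
Relativistic Doppler for frequency: f' = f₀ · √((1 − β)/(1 + β)).
f' = 2062.9 × √(0.9686/1.0314) = 2062.9 × 0.96912 ≈ 1999.2 MHz.

1999.2 MHz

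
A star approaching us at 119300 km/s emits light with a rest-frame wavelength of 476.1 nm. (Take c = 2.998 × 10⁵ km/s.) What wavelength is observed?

β = v/c = 119300/299800 = 0.3979.
Relativistic Doppler for wavelength: λ' = λ₀ · √((1 − β)/(1 + β)).
λ' = 476.1 × √(0.6021/1.3979) = 476.1 × 0.65627 ≈ 312.4 nm.

312.4 nm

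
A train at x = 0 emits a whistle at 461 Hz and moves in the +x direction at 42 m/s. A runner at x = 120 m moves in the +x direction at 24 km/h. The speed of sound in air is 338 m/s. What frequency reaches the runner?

24 km/h = 6.667 m/s.
The observer lies on the +x side, so the source is heading toward the observer and the observer is heading away from the source.
Both move, so f' = f · (v − v_o)/(v − v_s).
f' = 461 × (338 − 6.667)/(338 − 42) = 461 × 331.33/296 ≈ 516 Hz.

516 Hz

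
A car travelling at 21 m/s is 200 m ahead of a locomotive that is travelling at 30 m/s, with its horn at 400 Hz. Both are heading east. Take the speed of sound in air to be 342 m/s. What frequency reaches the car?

The car is ahead, so the locomotive is moving toward it while the car is moving away from the locomotive.
General Doppler shift: f' = f · (v − v_o)/(v − v_s).
f' = 400 × (342 − 21)/(342 − 30) = 400 × 321/312 ≈ 412 Hz.

412 Hz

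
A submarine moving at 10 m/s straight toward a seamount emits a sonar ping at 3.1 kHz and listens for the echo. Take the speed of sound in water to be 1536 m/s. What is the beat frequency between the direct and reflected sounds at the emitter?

The seamount receives the sound from a moving source: f₁ = f₀ · v/(v − v_e) = 3.1 × 1536/1526 ≈ 3.1203 kHz.
On the return leg the submarine is a moving observer: f₂ = f₁ · (v + v_e)/v = 3.1203 × 1546/1536 ≈ 3.1406 kHz.
Beat against the emitted tone (with f₀ = 3100 Hz): |f₂ − f₀| = 2v_e·f₀/(v − v_e) = 2 × 10 × 3100/1526 ≈ 40.6 Hz.

40.6 Hz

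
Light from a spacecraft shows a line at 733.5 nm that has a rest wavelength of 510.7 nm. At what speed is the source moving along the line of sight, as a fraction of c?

0.347c

λ'/λ₀ = 1.4363 > 1 (redshift), so the source is receding.
λ'/λ₀ = √((1 + β)/(1 − β)) for a receding source ⇒ β = (r² − 1)/(r² + 1) with r = λ'/λ₀.
β = (2.0629 − 1)/(2.0629 + 1) ≈ 0.347.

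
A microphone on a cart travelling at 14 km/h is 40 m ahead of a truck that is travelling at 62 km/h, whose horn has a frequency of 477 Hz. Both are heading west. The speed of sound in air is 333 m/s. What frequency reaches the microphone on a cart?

497 Hz

62 km/h = 17.22 m/s; 14 km/h = 3.889 m/s.
The microphone on a cart is ahead, so the truck is moving toward it while the microphone on a cart is moving away from the truck.
Both move, so f' = f · (v − v_o)/(v − v_s).
f' = 477 × (333 − 3.889)/(333 − 17.22) = 477 × 329.11/315.78 ≈ 497 Hz.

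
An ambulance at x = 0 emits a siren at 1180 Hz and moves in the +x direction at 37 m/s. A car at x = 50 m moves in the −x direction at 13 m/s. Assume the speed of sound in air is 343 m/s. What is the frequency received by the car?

The observer lies on the +x side, so the source is heading toward the observer and the observer is heading toward the source.
With source approaching and observer approaching, f' = f · (v + v_o)/(v − v_s).
f' = 1180 × (343 + 13)/(343 − 37) = 1180 × 356/306 ≈ 1373 Hz.

1373 Hz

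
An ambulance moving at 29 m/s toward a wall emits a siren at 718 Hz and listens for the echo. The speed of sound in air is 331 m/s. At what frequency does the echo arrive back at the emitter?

The wall receives the sound from a moving source: f₁ = f₀ · v/(v − v_e) = 718 × 331/302 ≈ 787 Hz.
On the return leg the ambulance is a moving observer: f₂ = f₁ · (v + v_e)/v = 787 × 360/331 ≈ 856 Hz.
Equivalently f₂ = f₀ · (v + v_e)/(v − v_e).

856 Hz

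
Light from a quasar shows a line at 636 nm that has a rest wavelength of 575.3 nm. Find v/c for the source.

0.100c

λ'/λ₀ = 1.1055 > 1 (redshift), so the source is receding.
λ'/λ₀ = √((1 + β)/(1 − β)) for a receding source ⇒ β = (r² − 1)/(r² + 1) with r = λ'/λ₀.
β = (1.2222 − 1)/(1.2222 + 1) ≈ 0.100.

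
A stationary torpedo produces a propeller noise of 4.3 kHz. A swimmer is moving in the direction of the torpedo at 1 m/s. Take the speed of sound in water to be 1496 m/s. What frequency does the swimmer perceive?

4.30 kHz

Only the observer moves, toward the source, so f' = f · (v + v_o)/v.
f' = 4.3 × (1496 + 1)/1496 = 4.3 × 1497/1496 ≈ 4.30 kHz.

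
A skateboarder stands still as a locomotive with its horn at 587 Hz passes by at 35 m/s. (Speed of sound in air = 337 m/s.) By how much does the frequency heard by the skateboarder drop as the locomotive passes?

Approaching: f₁ = f · v/(v − v_s) = 587 × 337/302 ≈ 655 Hz.
Receding: f₂ = f · v/(v + v_s) = 587 × 337/372 ≈ 532 Hz.
Drop: f₁ − f₂ = 2f·v·v_s/(v² − v_s²) = 2 × 587 × 337 × 35/(337² − 35²) ≈ 123 Hz.

123 Hz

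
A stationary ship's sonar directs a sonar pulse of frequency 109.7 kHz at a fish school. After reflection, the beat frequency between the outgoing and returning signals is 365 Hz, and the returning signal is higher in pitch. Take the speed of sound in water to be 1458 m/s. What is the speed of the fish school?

Double Doppler shift off a moving reflector: f₂ = f₀ · (v + u)/(v − u) (u > 0 toward emitter).
Returning signal is higher, so f₂ = f₀ + Δf = 109700 + 365 = 110065 Hz.
Rearranging, u = v · (f₂ − f₀)/(f₂ + f₀) = 1458 × 365/219765 ≈ 2.42 m/s.
So the fish school is moving at 2.42 m/s toward the emitter.

2.42 m/s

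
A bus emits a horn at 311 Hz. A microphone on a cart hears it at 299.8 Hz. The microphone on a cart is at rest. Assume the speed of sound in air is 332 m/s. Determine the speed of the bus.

12.4 m/s

f' < f, so the bus is receding.
f' = f · v/(v + v_s) ⇒ v_s = v · |1 − f/f'|.
v_s = 332 × |1 − 311/299.8| = 332 × 0.03736 ≈ 12.4 m/s.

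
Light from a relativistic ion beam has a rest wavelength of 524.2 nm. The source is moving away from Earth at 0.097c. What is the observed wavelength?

Relativistic Doppler for wavelength: λ' = λ₀ · √((1 + β)/(1 − β)).
λ' = 524.2 × √(1.0970/0.9030) = 524.2 × 1.10220 ≈ 577.8 nm.

577.8 nm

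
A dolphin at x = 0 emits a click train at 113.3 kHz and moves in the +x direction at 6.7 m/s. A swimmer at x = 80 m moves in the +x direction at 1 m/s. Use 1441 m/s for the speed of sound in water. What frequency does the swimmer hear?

113.8 kHz

The observer lies on the +x side, so the source is heading toward the observer and the observer is heading away from the source.
General Doppler shift: f' = f · (v − v_o)/(v − v_s).
f' = 113.3 × (1441 − 1)/(1441 − 6.7) = 113.3 × 1440/1434.3 ≈ 113.8 kHz.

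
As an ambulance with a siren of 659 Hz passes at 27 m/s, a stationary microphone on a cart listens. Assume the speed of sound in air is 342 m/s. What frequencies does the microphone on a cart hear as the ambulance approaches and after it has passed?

715 Hz approaching; 611 Hz receding

Approaching: f₁ = f · v/(v − v_s) = 659 × 342/315 ≈ 715 Hz.
Receding: f₂ = f · v/(v + v_s) = 659 × 342/369 ≈ 611 Hz.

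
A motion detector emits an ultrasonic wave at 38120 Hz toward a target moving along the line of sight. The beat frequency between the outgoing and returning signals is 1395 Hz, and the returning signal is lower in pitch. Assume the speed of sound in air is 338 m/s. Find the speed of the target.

Double Doppler shift off a moving reflector: f₂ = f₀ · (v + u)/(v − u) (u > 0 toward emitter).
Returning signal is lower, so f₂ = f₀ − Δf = 38120 − 1395 = 36725 Hz.
Rearranging, u = v · (f₂ − f₀)/(f₂ + f₀) = 338 × -1395/74845 ≈ -6.3 m/s.
So the target is moving at 6.3 m/s away from the emitter.

6.3 m/s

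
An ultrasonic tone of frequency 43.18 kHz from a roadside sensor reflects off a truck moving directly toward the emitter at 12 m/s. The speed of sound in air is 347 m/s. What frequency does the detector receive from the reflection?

46.3 kHz

At the truck (a moving observer), f₁ = f₀ · (v + u)/v = 43.18 × 359/347 ≈ 44.7 kHz.
The reflection then acts as a moving source: f₂ = f₁ · v/(v − u) ≈ 46.3 kHz.
Equivalently f₂ = f₀ · (v + u)/(v − u).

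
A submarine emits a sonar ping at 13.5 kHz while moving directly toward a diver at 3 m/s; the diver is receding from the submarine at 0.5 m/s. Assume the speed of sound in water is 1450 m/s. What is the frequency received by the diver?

General Doppler shift: f' = f · (v − v_o)/(v − v_s).
f' = 13.5 × (1450 − 0.5)/(1450 − 3) = 13.5 × 1449.5/1447 ≈ 13.52 kHz.

13.52 kHz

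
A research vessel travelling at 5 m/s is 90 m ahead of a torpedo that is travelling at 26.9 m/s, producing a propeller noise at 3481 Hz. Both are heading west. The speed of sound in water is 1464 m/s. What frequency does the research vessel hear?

The research vessel is ahead, so the torpedo is moving toward it while the research vessel is moving away from the torpedo.
Both move, so f' = f · (v − v_o)/(v − v_s).
f' = 3481 × (1464 − 5)/(1464 − 26.9) = 3481 × 1459/1437.1 ≈ 3534 Hz.

3534 Hz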